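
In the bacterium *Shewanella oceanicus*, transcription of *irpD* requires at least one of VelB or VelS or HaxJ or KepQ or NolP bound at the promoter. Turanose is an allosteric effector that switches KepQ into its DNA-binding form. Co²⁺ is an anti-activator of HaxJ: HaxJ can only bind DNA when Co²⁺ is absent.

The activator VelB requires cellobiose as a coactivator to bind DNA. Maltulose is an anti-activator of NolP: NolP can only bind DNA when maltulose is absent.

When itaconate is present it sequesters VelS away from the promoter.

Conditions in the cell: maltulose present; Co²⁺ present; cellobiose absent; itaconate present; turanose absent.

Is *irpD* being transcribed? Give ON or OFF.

OFF

Cellobiose is absent, so VelB is inactive.
Itaconate is present, so VelS is inactive.
Co²⁺ is present, so HaxJ is inactive.
Turanose is absent, so KepQ is inactive.
Maltulose is present, so NolP is inactive.
No activator is available at the *irpD* promoter, so *irpD* is not transcribed.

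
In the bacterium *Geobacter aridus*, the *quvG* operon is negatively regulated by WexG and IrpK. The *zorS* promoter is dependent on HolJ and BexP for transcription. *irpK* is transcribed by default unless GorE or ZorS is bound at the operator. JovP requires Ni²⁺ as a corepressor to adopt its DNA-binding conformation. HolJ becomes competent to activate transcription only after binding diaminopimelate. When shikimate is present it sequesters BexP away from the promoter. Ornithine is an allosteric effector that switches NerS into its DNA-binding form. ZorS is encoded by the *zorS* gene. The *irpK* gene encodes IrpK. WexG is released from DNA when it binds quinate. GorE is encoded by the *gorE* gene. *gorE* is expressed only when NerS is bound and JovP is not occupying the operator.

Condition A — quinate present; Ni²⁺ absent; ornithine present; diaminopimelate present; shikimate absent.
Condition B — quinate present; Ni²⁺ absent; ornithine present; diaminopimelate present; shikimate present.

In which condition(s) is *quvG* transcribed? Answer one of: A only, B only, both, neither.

both

Condition A:
Quinate is present, so WexG is inactive.
Ni²⁺ is absent, so JovP is inactive.
Ornithine is present, so NerS is active.
No repressor is bound and NerS is active, so *gorE* is transcribed.
So GorE is produced and active.
Diaminopimelate is present, so HolJ is active.
Shikimate is absent, so BexP is active.
No repressor is bound and HolJ and BexP are active, so *zorS* is transcribed.
So ZorS is produced and active.
With repressor GorE bound, *irpK* is not transcribed.
So IrpK is not produced.
With no repressor bound, *quvG* is transcribed.
→ *quvG* is ON in A.
Condition B:
Quinate is present, so WexG is inactive.
Ni²⁺ is absent, so JovP is inactive.
Ornithine is present, so NerS is active.
No repressor is bound and NerS is active, so *gorE* is transcribed.
So GorE is produced and active.
Diaminopimelate is present, so HolJ is active.
Shikimate is present, so BexP is inactive.
Required activator BexP is absent, so *zorS* is not transcribed.
So ZorS is not produced.
With repressor GorE bound, *irpK* is not transcribed.
So IrpK is not produced.
With no repressor bound, *quvG* is transcribed.
→ *quvG* is ON in B.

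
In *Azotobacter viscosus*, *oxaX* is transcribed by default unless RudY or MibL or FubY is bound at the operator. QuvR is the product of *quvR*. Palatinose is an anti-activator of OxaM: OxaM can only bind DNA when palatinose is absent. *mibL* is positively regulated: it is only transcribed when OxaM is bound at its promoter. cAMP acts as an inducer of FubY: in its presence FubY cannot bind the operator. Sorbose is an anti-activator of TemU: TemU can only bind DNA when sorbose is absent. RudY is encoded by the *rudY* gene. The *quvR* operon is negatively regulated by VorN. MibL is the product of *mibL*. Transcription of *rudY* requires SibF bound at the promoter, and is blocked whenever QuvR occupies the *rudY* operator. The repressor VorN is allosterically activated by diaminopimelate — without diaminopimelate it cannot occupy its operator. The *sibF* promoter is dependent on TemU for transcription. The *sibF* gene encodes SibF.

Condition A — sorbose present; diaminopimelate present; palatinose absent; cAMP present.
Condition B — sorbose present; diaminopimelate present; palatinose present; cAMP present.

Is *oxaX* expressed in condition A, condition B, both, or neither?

Condition A:
Sorbose is present, so TemU is inactive.
Required activator TemU is absent, so *sibF* is not transcribed.
So SibF is not produced.
Diaminopimelate is present, so VorN is active.
With repressor VorN bound, *quvR* is not transcribed.
So QuvR is not produced.
Required activator SibF is absent, so *rudY* is not transcribed.
So RudY is not produced.
Palatinose is absent, so OxaM is active.
No repressor is bound and OxaM is active, so *mibL* is transcribed.
So MibL is produced and active.
cAMP is present, so FubY is inactive.
With repressor MibL bound, *oxaX* is not transcribed.
→ *oxaX* is OFF in A.
Condition B:
Sorbose is present, so TemU is inactive.
Required activator TemU is absent, so *sibF* is not transcribed.
So SibF is not produced.
Diaminopimelate is present, so VorN is active.
With repressor VorN bound, *quvR* is not transcribed.
So QuvR is not produced.
Required activator SibF is absent, so *rudY* is not transcribed.
So RudY is not produced.
Palatinose is present, so OxaM is inactive.
Required activator OxaM is absent, so *mibL* is not transcribed.
So MibL is not produced.
cAMP is present, so FubY is inactive.
With no repressor bound, *oxaX* is transcribed.
→ *oxaX* is ON in B.

B only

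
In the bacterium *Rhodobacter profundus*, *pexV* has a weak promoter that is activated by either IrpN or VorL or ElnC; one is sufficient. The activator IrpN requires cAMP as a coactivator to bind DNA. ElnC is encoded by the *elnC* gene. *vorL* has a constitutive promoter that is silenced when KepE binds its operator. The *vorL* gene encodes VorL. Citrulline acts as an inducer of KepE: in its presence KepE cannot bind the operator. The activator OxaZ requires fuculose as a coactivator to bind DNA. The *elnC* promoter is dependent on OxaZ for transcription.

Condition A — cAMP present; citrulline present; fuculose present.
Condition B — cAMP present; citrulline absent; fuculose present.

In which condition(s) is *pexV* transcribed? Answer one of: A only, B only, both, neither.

Condition A:
cAMP is present, so IrpN is active.
Citrulline is present, so KepE is inactive.
With no repressor bound, *vorL* is transcribed.
So VorL is produced and active.
Fuculose is present, so OxaZ is active.
No repressor is bound and OxaZ is active, so *elnC* is transcribed.
So ElnC is produced and active.
Activator IrpN is present, so *pexV* is transcribed.
→ *pexV* is ON in A.
Condition B:
cAMP is present, so IrpN is active.
Citrulline is absent, so KepE is active.
With repressor KepE bound, *vorL* is not transcribed.
So VorL is not produced.
Fuculose is present, so OxaZ is active.
No repressor is bound and OxaZ is active, so *elnC* is transcribed.
So ElnC is produced and active.
Activator IrpN is present, so *pexV* is transcribed.
→ *pexV* is ON in B.

both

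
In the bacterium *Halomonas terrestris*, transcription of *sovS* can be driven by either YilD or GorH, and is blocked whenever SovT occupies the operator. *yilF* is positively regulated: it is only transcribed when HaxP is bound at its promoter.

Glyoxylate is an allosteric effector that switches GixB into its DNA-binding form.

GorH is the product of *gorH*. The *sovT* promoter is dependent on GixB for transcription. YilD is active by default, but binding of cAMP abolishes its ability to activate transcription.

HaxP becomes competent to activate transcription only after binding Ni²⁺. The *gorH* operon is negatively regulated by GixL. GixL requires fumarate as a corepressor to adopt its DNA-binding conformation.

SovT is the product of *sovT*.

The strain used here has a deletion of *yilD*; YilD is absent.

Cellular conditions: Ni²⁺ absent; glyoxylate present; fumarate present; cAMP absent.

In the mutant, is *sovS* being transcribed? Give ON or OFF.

OFF

YilD is non-functional in this strain, so it has no effect.
Fumarate is present, so GixL is active.
With repressor GixL bound, *gorH* is not transcribed.
So GorH is not produced.
Glyoxylate is present, so GixB is active.
No repressor is bound and GixB is active, so *sovT* is transcribed.
So SovT is produced and active.
With repressor SovT bound, *sovS* is not transcribed.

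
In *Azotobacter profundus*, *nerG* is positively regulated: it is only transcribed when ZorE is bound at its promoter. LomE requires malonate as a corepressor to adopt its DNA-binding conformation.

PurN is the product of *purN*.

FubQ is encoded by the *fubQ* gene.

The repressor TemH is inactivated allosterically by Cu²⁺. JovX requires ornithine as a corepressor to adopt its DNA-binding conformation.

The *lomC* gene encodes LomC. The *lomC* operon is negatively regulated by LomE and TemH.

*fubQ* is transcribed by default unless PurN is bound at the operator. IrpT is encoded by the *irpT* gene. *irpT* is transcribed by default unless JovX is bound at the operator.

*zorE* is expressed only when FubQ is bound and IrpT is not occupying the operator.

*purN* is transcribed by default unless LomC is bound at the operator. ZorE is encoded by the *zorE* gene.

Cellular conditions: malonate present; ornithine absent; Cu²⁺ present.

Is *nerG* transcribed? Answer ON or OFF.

Malonate is present, so LomE is active.
Cu²⁺ is present, so TemH is inactive.
With repressor LomE bound, *lomC* is not transcribed.
So LomC is not produced.
With no repressor bound, *purN* is transcribed.
So PurN is produced and active.
With repressor PurN bound, *fubQ* is not transcribed.
So FubQ is not produced.
Ornithine is absent, so JovX is inactive.
With no repressor bound, *irpT* is transcribed.
So IrpT is produced and active.
With repressor IrpT bound, *zorE* is not transcribed.
So ZorE is not produced.
Required activator ZorE is absent, so *nerG* is not transcribed.

OFF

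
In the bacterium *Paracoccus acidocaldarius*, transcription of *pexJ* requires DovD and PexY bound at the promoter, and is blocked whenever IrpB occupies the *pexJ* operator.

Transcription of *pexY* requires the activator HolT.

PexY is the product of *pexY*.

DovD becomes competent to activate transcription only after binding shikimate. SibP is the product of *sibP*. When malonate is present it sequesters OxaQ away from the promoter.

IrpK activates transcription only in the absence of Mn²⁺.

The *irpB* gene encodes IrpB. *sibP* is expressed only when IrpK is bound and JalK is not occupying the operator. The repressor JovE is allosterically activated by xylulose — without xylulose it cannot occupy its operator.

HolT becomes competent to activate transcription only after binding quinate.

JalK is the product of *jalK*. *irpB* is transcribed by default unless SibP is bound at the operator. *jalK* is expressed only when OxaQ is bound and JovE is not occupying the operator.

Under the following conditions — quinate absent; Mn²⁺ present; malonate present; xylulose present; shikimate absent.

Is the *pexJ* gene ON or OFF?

Shikimate is absent, so DovD is inactive.
Xylulose is present, so JovE is active.
Malonate is present, so OxaQ is inactive.
With repressor JovE bound, *jalK* is not transcribed.
So JalK is not produced.
Mn²⁺ is present, so IrpK is inactive.
Required activator IrpK is absent, so *sibP* is not transcribed.
So SibP is not produced.
With no repressor bound, *irpB* is transcribed.
So IrpB is produced and active.
Quinate is absent, so HolT is inactive.
Required activator HolT is absent, so *pexY* is not transcribed.
So PexY is not produced.
With repressor IrpB bound, *pexJ* is not transcribed.

OFF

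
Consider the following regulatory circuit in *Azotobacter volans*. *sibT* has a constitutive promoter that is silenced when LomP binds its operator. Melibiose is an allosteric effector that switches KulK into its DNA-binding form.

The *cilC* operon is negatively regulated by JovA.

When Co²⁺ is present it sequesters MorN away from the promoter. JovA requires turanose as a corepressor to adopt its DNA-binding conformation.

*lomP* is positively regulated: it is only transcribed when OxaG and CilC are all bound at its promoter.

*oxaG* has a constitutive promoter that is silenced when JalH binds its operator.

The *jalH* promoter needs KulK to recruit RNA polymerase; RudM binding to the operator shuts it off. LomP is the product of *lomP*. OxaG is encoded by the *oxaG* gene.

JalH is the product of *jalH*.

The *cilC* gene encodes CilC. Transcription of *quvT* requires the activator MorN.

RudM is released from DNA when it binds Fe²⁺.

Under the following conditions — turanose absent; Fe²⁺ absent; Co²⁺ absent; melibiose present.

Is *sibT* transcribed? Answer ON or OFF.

OFF

Fe²⁺ is absent, so RudM is active.
Melibiose is present, so KulK is active.
With repressor RudM bound, *jalH* is not transcribed.
So JalH is not produced.
With no repressor bound, *oxaG* is transcribed.
So OxaG is produced and active.
Turanose is absent, so JovA is inactive.
With no repressor bound, *cilC* is transcribed.
So CilC is produced and active.
No repressor is bound and OxaG and CilC are active, so *lomP* is transcribed.
So LomP is produced and active.
With repressor LomP bound, *sibT* is not transcribed.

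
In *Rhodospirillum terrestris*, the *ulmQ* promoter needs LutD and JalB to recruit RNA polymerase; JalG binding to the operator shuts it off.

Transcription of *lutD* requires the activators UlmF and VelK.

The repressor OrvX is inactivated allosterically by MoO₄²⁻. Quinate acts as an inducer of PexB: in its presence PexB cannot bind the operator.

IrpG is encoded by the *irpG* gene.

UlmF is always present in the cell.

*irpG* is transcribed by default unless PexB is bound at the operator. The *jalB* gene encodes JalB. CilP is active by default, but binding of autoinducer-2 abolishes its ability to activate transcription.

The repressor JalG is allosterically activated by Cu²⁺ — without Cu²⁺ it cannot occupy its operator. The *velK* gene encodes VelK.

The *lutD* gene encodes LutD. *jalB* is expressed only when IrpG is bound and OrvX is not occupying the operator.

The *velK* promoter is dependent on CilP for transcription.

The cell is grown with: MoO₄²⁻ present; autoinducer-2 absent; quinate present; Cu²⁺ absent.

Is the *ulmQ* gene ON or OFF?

ON

UlmF is produced constitutively and is active.
Autoinducer-2 is absent, so CilP is active.
No repressor is bound and CilP is active, so *velK* is transcribed.
So VelK is produced and active.
No repressor is bound and UlmF and VelK are active, so *lutD* is transcribed.
So LutD is produced and active.
MoO₄²⁻ is present, so OrvX is inactive.
Quinate is present, so PexB is inactive.
With no repressor bound, *irpG* is transcribed.
So IrpG is produced and active.
No repressor is bound and IrpG is active, so *jalB* is transcribed.
So JalB is produced and active.
Cu²⁺ is absent, so JalG is inactive.
No repressor is bound and LutD and JalB are active, so *ulmQ* is transcribed.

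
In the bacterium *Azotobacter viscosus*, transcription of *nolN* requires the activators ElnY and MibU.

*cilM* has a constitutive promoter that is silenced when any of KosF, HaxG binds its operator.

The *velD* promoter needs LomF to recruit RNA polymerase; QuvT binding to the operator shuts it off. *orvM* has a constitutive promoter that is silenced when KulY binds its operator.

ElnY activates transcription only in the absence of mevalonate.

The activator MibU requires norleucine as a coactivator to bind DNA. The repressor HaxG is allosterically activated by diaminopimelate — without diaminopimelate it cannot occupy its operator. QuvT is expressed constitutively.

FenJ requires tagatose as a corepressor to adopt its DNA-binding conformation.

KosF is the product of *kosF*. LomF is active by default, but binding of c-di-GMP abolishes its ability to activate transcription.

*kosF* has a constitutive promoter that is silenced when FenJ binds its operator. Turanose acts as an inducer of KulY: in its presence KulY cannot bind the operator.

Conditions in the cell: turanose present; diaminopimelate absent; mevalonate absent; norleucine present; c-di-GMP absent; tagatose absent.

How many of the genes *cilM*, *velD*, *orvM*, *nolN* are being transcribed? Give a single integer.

Tagatose is absent, so FenJ is inactive.
With no repressor bound, *kosF* is transcribed.
So KosF is produced and active.
Diaminopimelate is absent, so HaxG is inactive.
With repressor KosF bound, *cilM* is not transcribed.
→ *cilM* is OFF.
QuvT is produced constitutively and is active.
c-di-GMP is absent, so LomF is active.
With repressor QuvT bound, *velD* is not transcribed.
→ *velD* is OFF.
Turanose is present, so KulY is inactive.
With no repressor bound, *orvM* is transcribed.
→ *orvM* is ON.
Mevalonate is absent, so ElnY is active.
Norleucine is present, so MibU is active.
No repressor is bound and ElnY and MibU are active, so *nolN* is transcribed.
→ *nolN* is ON.
2 of the 4 genes are transcribed.

2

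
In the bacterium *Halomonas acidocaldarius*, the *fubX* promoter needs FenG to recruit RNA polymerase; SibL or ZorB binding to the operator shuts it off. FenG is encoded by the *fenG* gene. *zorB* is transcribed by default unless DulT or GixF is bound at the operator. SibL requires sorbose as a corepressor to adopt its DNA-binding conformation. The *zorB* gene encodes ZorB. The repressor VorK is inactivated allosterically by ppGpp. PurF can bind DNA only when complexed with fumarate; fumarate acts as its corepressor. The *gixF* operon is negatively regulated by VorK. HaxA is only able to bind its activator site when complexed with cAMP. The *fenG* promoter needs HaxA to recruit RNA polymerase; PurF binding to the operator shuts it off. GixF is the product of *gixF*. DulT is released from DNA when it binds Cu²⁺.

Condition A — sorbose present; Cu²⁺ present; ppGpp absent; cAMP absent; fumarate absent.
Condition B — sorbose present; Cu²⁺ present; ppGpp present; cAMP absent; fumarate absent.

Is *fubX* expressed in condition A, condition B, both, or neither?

Condition A:
Sorbose is present, so SibL is active.
Cu²⁺ is present, so DulT is inactive.
ppGpp is absent, so VorK is active.
With repressor VorK bound, *gixF* is not transcribed.
So GixF is not produced.
With no repressor bound, *zorB* is transcribed.
So ZorB is produced and active.
cAMP is absent, so HaxA is inactive.
Fumarate is absent, so PurF is inactive.
Required activator HaxA is absent, so *fenG* is not transcribed.
So FenG is not produced.
With repressor SibL bound, *fubX* is not transcribed.
→ *fubX* is OFF in A.
Condition B:
Sorbose is present, so SibL is active.
Cu²⁺ is present, so DulT is inactive.
ppGpp is present, so VorK is inactive.
With no repressor bound, *gixF* is transcribed.
So GixF is produced and active.
With repressor GixF bound, *zorB* is not transcribed.
So ZorB is not produced.
cAMP is absent, so HaxA is inactive.
Fumarate is absent, so PurF is inactive.
Required activator HaxA is absent, so *fenG* is not transcribed.
So FenG is not produced.
With repressor SibL bound, *fubX* is not transcribed.
→ *fubX* is OFF in B.

neither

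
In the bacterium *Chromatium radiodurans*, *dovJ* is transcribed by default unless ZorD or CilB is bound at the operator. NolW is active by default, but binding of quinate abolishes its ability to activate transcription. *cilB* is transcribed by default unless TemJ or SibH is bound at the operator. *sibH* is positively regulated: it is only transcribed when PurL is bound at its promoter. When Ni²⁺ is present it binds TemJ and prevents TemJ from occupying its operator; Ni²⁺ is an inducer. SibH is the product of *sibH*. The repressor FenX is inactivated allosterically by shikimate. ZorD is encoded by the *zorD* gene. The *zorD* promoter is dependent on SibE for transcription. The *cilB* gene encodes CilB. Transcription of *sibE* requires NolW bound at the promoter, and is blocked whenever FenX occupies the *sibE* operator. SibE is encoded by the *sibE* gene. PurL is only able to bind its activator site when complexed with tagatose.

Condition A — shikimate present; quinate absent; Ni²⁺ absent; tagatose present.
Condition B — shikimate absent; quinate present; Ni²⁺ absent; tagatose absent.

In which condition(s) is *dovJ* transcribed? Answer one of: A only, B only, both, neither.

Condition A:
Shikimate is present, so FenX is inactive.
Quinate is absent, so NolW is active.
No repressor is bound and NolW is active, so *sibE* is transcribed.
So SibE is produced and active.
No repressor is bound and SibE is active, so *zorD* is transcribed.
So ZorD is produced and active.
Ni²⁺ is absent, so TemJ is active.
Tagatose is present, so PurL is active.
No repressor is bound and PurL is active, so *sibH* is transcribed.
So SibH is produced and active.
With repressor TemJ bound, *cilB* is not transcribed.
So CilB is not produced.
With repressor ZorD bound, *dovJ* is not transcribed.
→ *dovJ* is OFF in A.
Condition B:
Shikimate is absent, so FenX is active.
Quinate is present, so NolW is inactive.
With repressor FenX bound, *sibE* is not transcribed.
So SibE is not produced.
Required activator SibE is absent, so *zorD* is not transcribed.
So ZorD is not produced.
Ni²⁺ is absent, so TemJ is active.
Tagatose is absent, so PurL is inactive.
Required activator PurL is absent, so *sibH* is not transcribed.
So SibH is not produced.
With repressor TemJ bound, *cilB* is not transcribed.
So CilB is not produced.
With no repressor bound, *dovJ* is transcribed.
→ *dovJ* is ON in B.

B only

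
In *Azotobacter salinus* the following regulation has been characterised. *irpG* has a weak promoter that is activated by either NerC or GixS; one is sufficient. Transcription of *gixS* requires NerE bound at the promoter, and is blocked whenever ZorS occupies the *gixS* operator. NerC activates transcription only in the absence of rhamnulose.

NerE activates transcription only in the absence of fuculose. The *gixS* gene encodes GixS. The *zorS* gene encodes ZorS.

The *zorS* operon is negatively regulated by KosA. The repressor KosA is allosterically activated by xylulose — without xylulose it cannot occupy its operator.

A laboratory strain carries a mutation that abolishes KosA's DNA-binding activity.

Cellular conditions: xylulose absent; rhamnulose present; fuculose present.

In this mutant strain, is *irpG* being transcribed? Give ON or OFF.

OFF

Rhamnulose is present, so NerC is inactive.
KosA is non-functional in this strain, so it has no effect.
With no repressor bound, *zorS* is transcribed.
So ZorS is produced and active.
Fuculose is present, so NerE is inactive.
With repressor ZorS bound, *gixS* is not transcribed.
So GixS is not produced.
No activator is available at the *irpG* promoter, so *irpG* is not transcribed.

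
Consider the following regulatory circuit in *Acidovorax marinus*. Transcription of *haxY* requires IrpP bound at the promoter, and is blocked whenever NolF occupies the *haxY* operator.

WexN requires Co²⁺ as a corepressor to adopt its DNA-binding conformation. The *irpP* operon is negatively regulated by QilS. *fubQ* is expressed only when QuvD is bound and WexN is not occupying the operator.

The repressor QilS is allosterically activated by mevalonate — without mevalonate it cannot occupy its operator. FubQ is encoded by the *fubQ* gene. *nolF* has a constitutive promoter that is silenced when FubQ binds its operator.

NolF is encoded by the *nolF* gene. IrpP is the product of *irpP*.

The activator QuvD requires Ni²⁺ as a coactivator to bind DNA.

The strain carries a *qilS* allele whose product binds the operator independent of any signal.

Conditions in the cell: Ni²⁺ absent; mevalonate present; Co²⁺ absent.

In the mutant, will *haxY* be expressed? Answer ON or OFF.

Ni²⁺ is absent, so QuvD is inactive.
Co²⁺ is absent, so WexN is inactive.
Required activator QuvD is absent, so *fubQ* is not transcribed.
So FubQ is not produced.
With no repressor bound, *nolF* is transcribed.
So NolF is produced and active.
QilS is constitutively active in this strain.
With repressor QilS bound, *irpP* is not transcribed.
So IrpP is not produced.
With repressor NolF bound, *haxY* is not transcribed.

OFF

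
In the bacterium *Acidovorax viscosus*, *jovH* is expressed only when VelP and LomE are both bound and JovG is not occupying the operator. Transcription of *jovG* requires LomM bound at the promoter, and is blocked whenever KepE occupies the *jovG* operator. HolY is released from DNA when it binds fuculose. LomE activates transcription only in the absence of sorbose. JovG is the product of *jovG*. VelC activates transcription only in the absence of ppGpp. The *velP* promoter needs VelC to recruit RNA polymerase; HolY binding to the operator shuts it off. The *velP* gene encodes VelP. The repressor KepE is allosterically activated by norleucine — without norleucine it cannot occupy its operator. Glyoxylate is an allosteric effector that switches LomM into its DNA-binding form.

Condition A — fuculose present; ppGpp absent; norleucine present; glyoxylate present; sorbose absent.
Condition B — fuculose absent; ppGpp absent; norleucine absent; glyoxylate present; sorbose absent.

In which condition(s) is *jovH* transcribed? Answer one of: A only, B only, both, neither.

A only

Condition A:
Fuculose is present, so HolY is inactive.
ppGpp is absent, so VelC is active.
No repressor is bound and VelC is active, so *velP* is transcribed.
So VelP is produced and active.
Norleucine is present, so KepE is active.
Glyoxylate is present, so LomM is active.
With repressor KepE bound, *jovG* is not transcribed.
So JovG is not produced.
Sorbose is absent, so LomE is active.
No repressor is bound and VelP and LomE are active, so *jovH* is transcribed.
→ *jovH* is ON in A.
Condition B:
Fuculose is absent, so HolY is active.
ppGpp is absent, so VelC is active.
With repressor HolY bound, *velP* is not transcribed.
So VelP is not produced.
Norleucine is absent, so KepE is inactive.
Glyoxylate is present, so LomM is active.
No repressor is bound and LomM is active, so *jovG* is transcribed.
So JovG is produced and active.
Sorbose is absent, so LomE is active.
With repressor JovG bound, *jovH* is not transcribed.
→ *jovH* is OFF in B.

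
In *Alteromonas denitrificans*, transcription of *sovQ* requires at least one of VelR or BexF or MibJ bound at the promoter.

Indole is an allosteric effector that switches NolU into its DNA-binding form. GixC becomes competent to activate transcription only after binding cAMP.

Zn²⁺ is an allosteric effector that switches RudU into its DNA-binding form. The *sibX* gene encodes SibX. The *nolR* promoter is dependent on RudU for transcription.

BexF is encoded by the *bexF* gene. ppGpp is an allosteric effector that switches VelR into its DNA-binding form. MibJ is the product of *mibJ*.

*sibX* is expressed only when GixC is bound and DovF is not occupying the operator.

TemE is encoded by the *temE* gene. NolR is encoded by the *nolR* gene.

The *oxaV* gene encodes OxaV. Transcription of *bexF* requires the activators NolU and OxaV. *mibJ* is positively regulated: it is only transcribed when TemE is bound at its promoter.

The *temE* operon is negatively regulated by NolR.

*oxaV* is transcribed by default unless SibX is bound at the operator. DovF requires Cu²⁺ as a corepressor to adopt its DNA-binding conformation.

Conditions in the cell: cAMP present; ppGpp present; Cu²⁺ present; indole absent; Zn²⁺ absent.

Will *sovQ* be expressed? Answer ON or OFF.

ON

ppGpp is present, so VelR is active.
Indole is absent, so NolU is inactive.
Cu²⁺ is present, so DovF is active.
cAMP is present, so GixC is active.
With repressor DovF bound, *sibX* is not transcribed.
So SibX is not produced.
With no repressor bound, *oxaV* is transcribed.
So OxaV is produced and active.
Required activator NolU is absent, so *bexF* is not transcribed.
So BexF is not produced.
Zn²⁺ is absent, so RudU is inactive.
Required activator RudU is absent, so *nolR* is not transcribed.
So NolR is not produced.
With no repressor bound, *temE* is transcribed.
So TemE is produced and active.
No repressor is bound and TemE is active, so *mibJ* is transcribed.
So MibJ is produced and active.
Activator VelR is present, so *sovQ* is transcribed.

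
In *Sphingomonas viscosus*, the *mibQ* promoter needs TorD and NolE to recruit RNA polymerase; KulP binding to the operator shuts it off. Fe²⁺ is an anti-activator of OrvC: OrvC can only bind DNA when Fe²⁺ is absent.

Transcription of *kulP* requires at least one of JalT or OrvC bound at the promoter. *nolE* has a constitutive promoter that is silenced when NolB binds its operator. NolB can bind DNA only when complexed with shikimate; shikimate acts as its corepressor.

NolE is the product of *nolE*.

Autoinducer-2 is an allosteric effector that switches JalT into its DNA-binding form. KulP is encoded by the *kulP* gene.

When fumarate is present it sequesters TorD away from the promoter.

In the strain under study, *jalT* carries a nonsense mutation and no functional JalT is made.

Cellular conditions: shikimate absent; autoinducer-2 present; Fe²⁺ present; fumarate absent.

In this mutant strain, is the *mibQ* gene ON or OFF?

ON

JalT is non-functional in this strain, so it has no effect.
Fe²⁺ is present, so OrvC is inactive.
No activator is available at the *kulP* promoter, so *kulP* is not transcribed.
So KulP is not produced.
Fumarate is absent, so TorD is active.
Shikimate is absent, so NolB is inactive.
With no repressor bound, *nolE* is transcribed.
So NolE is produced and active.
No repressor is bound and TorD and NolE are active, so *mibQ* is transcribed.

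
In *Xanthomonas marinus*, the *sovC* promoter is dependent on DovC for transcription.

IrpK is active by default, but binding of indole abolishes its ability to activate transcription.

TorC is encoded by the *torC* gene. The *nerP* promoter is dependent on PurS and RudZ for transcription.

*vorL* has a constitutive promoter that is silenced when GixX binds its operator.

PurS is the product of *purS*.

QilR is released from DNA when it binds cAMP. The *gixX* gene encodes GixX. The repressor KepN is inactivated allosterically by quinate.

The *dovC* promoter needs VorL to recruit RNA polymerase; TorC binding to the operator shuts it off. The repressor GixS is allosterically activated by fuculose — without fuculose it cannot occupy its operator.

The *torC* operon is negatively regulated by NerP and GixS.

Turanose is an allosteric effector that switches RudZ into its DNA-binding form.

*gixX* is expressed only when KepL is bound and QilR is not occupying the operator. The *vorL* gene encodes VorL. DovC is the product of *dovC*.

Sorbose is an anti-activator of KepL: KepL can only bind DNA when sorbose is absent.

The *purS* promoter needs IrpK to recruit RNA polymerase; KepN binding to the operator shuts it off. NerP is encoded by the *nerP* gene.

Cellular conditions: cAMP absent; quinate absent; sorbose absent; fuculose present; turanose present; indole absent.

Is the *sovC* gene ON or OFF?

ON

Indole is absent, so IrpK is active.
Quinate is absent, so KepN is active.
With repressor KepN bound, *purS* is not transcribed.
So PurS is not produced.
Turanose is present, so RudZ is active.
Required activator PurS is absent, so *nerP* is not transcribed.
So NerP is not produced.
Fuculose is present, so GixS is active.
With repressor GixS bound, *torC* is not transcribed.
So TorC is not produced.
Sorbose is absent, so KepL is active.
cAMP is absent, so QilR is active.
With repressor QilR bound, *gixX* is not transcribed.
So GixX is not produced.
With no repressor bound, *vorL* is transcribed.
So VorL is produced and active.
No repressor is bound and VorL is active, so *dovC* is transcribed.
So DovC is produced and active.
No repressor is bound and DovC is active, so *sovC* is transcribed.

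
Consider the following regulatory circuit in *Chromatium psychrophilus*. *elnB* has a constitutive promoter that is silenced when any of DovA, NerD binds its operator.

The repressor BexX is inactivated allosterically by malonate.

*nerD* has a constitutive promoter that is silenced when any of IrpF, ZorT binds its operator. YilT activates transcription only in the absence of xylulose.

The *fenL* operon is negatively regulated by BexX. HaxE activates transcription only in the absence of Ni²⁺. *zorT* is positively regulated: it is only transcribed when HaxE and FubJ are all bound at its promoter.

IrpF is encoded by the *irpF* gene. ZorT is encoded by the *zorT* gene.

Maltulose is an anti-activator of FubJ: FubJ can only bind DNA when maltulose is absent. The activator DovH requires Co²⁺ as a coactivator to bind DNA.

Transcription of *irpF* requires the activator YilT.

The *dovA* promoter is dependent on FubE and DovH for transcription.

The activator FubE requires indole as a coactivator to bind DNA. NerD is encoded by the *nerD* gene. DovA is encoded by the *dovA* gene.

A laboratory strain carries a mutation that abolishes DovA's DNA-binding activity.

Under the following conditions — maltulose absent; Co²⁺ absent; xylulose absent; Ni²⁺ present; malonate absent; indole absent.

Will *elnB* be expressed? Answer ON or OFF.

ON

DovA is non-functional in this strain, so it has no effect.
Xylulose is absent, so YilT is active.
No repressor is bound and YilT is active, so *irpF* is transcribed.
So IrpF is produced and active.
Ni²⁺ is present, so HaxE is inactive.
Maltulose is absent, so FubJ is active.
Required activator HaxE is absent, so *zorT* is not transcribed.
So ZorT is not produced.
With repressor IrpF bound, *nerD* is not transcribed.
So NerD is not produced.
With no repressor bound, *elnB* is transcribed.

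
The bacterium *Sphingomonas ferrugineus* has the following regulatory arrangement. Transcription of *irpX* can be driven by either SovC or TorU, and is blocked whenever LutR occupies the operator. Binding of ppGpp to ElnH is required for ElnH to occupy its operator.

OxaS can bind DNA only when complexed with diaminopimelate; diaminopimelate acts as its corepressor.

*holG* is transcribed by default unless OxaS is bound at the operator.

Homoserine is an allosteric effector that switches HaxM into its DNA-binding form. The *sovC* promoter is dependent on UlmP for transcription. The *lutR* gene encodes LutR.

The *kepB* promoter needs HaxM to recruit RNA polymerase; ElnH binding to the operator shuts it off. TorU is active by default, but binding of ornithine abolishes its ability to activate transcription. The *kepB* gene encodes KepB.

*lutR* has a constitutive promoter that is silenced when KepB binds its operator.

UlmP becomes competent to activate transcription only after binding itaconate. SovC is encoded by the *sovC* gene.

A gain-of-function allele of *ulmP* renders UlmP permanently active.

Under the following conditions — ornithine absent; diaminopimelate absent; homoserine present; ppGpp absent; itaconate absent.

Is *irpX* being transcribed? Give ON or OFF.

ppGpp is absent, so ElnH is inactive.
Homoserine is present, so HaxM is active.
No repressor is bound and HaxM is active, so *kepB* is transcribed.
So KepB is produced and active.
With repressor KepB bound, *lutR* is not transcribed.
So LutR is not produced.
UlmP is constitutively active in this strain.
No repressor is bound and UlmP is active, so *sovC* is transcribed.
So SovC is produced and active.
Ornithine is absent, so TorU is active.
Activator SovC is present, so *irpX* is transcribed.

ON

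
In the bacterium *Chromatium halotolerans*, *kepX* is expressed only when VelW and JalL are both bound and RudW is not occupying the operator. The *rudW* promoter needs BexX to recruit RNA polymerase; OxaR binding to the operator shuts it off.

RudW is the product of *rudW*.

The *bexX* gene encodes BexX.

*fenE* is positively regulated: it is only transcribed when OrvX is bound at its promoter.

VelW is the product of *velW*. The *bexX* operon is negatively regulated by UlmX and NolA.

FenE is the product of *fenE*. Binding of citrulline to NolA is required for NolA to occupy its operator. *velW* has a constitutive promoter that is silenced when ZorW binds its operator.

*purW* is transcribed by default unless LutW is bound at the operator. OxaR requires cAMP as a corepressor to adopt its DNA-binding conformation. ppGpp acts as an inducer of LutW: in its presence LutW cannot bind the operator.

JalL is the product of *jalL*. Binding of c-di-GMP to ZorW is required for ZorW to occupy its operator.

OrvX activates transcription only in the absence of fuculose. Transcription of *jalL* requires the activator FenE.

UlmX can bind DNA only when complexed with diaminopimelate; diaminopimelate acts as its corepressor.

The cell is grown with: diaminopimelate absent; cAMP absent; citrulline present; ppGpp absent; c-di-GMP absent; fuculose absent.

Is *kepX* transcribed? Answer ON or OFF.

Diaminopimelate is absent, so UlmX is inactive.
Citrulline is present, so NolA is active.
With repressor NolA bound, *bexX* is not transcribed.
So BexX is not produced.
cAMP is absent, so OxaR is inactive.
Required activator BexX is absent, so *rudW* is not transcribed.
So RudW is not produced.
c-di-GMP is absent, so ZorW is inactive.
With no repressor bound, *velW* is transcribed.
So VelW is produced and active.
Fuculose is absent, so OrvX is active.
No repressor is bound and OrvX is active, so *fenE* is transcribed.
So FenE is produced and active.
No repressor is bound and FenE is active, so *jalL* is transcribed.
So JalL is produced and active.
No repressor is bound and VelW and JalL are active, so *kepX* is transcribed.

ON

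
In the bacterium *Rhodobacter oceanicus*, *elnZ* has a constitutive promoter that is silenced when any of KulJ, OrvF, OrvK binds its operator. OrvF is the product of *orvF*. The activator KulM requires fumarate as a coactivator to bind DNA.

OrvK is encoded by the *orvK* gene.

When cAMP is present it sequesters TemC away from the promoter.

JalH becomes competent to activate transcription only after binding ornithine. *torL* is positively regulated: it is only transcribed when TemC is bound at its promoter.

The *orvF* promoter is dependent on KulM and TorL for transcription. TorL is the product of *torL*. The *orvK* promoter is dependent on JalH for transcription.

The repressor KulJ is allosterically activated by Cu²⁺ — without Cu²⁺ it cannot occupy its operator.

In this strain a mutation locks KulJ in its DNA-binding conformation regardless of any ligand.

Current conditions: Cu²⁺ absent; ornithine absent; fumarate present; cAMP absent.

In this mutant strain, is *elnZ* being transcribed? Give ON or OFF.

OFF

KulJ is constitutively active in this strain.
Fumarate is present, so KulM is active.
cAMP is absent, so TemC is active.
No repressor is bound and TemC is active, so *torL* is transcribed.
So TorL is produced and active.
No repressor is bound and KulM and TorL are active, so *orvF* is transcribed.
So OrvF is produced and active.
Ornithine is absent, so JalH is inactive.
Required activator JalH is absent, so *orvK* is not transcribed.
So OrvK is not produced.
With repressor KulJ bound, *elnZ* is not transcribed.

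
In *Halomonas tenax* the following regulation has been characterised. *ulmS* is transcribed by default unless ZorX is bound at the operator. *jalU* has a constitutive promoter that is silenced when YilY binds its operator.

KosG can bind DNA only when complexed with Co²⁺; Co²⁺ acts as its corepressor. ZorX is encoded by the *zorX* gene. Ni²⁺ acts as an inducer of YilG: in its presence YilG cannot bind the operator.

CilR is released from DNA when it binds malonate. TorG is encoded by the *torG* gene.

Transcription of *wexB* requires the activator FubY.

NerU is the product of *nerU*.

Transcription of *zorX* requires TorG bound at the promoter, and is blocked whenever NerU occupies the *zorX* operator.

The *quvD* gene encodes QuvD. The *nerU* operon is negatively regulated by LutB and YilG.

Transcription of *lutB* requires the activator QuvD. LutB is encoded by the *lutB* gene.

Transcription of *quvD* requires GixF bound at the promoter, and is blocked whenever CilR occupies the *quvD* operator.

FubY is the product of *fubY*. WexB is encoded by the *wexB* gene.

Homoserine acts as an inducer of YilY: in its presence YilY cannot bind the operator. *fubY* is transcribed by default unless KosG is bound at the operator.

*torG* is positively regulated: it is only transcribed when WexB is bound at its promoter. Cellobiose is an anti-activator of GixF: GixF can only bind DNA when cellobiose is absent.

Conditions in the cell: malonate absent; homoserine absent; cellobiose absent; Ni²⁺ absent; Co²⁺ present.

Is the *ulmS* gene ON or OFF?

Co²⁺ is present, so KosG is active.
With repressor KosG bound, *fubY* is not transcribed.
So FubY is not produced.
Required activator FubY is absent, so *wexB* is not transcribed.
So WexB is not produced.
Required activator WexB is absent, so *torG* is not transcribed.
So TorG is not produced.
Cellobiose is absent, so GixF is active.
Malonate is absent, so CilR is active.
With repressor CilR bound, *quvD* is not transcribed.
So QuvD is not produced.
Required activator QuvD is absent, so *lutB* is not transcribed.
So LutB is not produced.
Ni²⁺ is absent, so YilG is active.
With repressor YilG bound, *nerU* is not transcribed.
So NerU is not produced.
Required activator TorG is absent, so *zorX* is not transcribed.
So ZorX is not produced.
With no repressor bound, *ulmS* is transcribed.

ON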